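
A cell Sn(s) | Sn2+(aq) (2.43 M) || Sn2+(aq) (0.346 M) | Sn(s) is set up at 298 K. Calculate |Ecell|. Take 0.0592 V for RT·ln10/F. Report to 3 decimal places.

For a concentration cell E°cell = 0, since both electrodes use the same couple.
The compartment with the higher Sn2+(aq) concentration (2.43 M) acts as the cathode; ions are reduced there and produced at the dilute (0.346 M) anode.
With n = 2, Ecell = −(0.0592/2)·log([dilute]/[conc]) = −(0.0592/2)·log(0.346/2.43) = +0.025 V.

0.025 V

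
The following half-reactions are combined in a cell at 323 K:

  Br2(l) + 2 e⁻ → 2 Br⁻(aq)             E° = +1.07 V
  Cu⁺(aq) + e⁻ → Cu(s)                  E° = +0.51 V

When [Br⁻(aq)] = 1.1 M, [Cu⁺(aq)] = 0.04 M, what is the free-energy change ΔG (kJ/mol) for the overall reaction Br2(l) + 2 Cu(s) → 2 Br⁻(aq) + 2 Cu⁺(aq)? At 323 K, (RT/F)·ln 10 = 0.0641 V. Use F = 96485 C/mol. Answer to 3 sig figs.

−125 kJ/mol

E°cell = +1.07 − (+0.51) = +0.56 V; the balanced reaction transfers n = 2 electrons.
Q = [Br⁻(aq)]^2·[Cu⁺(aq)]^2 = 0.00194, so log Q = −2.713 and E = +0.56 − (0.0641/2)(−2.713) = +0.6470 V.
Then ΔG = −nFE = −2 × 96485 × +0.6470 J/mol = −125 kJ/mol.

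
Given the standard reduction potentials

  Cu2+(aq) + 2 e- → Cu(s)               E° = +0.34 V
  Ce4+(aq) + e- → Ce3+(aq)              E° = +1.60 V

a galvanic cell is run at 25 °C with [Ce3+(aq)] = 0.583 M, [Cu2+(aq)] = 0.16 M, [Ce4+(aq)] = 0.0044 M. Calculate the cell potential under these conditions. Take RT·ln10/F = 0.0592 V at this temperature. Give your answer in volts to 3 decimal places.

Ce⁴⁺/Ce³⁺ is reduced (cathode, E° = +1.60 V) and Cu²⁺/Cu is oxidized (anode).
The standard potential is +1.60 − (+0.34) = +1.26 V and the balanced reaction transfers n = 2 electrons.
Balancing gives 2 Ce4+(aq) + Cu(s) → 2 Ce3+(aq) + Cu2+(aq); hence Q = ([Ce3+(aq)]^2·[Cu2+(aq)]) / [Ce4+(aq)]^2 = 2.81×10^3 (log Q = 3.449).
Applying E = E° − (RT ln10/nF)·log Q gives +1.26 − (0.0592/2)(3.449) = +1.158 V.

+1.158 V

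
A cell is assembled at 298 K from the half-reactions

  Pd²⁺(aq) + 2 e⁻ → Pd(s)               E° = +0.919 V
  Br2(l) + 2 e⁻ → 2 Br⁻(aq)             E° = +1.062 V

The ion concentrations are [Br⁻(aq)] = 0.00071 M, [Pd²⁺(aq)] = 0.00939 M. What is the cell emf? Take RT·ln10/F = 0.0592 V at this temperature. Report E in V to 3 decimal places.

The Br₂/Br⁻ couple has the more positive E°, so it is the cathode; Pd²⁺/Pd is the anode.
E°cell = E°cat − E°an = +1.062 − (+0.919) = +0.143 V; n = 2.
For the overall reaction Br2(l) + Pd(s) → 2 Br⁻(aq) + Pd²⁺(aq), Q = [Br⁻(aq)]^2·[Pd²⁺(aq)] = 4.73×10^−9, giving log Q = −8.325.
Applying E = E° − (RT ln10/nF)·log Q gives +0.143 − (0.0592/2)(−8.325) = +0.389 V.

+0.389 V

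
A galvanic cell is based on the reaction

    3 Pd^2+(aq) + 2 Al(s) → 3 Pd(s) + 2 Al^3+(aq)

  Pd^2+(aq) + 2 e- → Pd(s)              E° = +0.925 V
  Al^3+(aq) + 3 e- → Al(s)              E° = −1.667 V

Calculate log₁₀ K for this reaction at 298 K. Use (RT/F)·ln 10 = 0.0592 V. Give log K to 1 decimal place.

The Pd²⁺/Pd couple is reduced (cathode); E°cell = +0.925 − (−1.667) = +2.592 V with n = 6.
At equilibrium E = 0, so log K = nE°cell / 0.0592 = (6)(+2.592) / 0.0592 = 262.7.

log K = 262.7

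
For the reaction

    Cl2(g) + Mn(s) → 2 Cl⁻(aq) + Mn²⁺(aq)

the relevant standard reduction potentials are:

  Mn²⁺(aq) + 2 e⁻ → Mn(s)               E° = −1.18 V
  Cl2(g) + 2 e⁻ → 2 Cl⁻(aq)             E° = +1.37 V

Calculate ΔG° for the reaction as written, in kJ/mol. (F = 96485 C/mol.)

−492 kJ/mol

In the reaction as written Cl2(g) is reduced, so the Cl₂/Cl⁻ couple is the cathode and Mn²⁺/Mn is the anode.
E°cell = +1.37 − (−1.18) = +2.55 V; balancing electrons gives n = 2.
ΔG° = −nFE°cell = −(2)(96485)(+2.55) J/mol = −492 kJ/mol.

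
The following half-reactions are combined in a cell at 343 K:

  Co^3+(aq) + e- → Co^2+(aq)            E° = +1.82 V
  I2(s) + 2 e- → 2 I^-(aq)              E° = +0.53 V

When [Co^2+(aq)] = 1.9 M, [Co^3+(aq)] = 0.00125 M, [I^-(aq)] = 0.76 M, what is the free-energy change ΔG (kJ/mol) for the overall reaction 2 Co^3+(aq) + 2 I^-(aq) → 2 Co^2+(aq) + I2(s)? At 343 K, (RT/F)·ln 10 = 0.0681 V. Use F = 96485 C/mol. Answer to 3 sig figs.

−206 kJ/mol

With Co³⁺/Co²⁺ reduced at the cathode, E°cell = +1.82 − (+0.53) = +1.29 V and n = 2.
Q = [Co^2+(aq)]^2 / ([Co^3+(aq)]^2·[I^-(aq)]^2) = 4×10^6, so log Q = 6.602 and E = +1.29 − (0.0681/2)(6.602) = +1.0652 V.
Then ΔG = −nFE = −2 × 96485 × +1.0652 J/mol = −206 kJ/mol.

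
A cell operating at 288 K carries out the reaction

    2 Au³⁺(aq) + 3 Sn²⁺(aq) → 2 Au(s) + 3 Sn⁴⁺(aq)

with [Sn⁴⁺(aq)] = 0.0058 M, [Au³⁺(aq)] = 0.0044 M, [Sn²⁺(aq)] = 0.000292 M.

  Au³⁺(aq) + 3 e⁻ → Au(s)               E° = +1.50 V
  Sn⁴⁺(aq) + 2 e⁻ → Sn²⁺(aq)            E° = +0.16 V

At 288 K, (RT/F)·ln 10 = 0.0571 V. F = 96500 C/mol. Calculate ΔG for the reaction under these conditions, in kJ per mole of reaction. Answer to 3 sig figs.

E°cell = +1.50 − (+0.16) = +1.34 V; the balanced reaction transfers n = 6 electrons.
Here Q = [Sn⁴⁺(aq)]^3 / ([Au³⁺(aq)]^2·[Sn²⁺(aq)]^3) = 4.05×10^8 (log Q = 8.607), giving E = +1.34 − (0.0571/6)·(8.607) = +1.2581 V.
ΔG = −nFE = −(6)(96500)(+1.2581) J/mol = −728 kJ/mol.

−728 kJ/mol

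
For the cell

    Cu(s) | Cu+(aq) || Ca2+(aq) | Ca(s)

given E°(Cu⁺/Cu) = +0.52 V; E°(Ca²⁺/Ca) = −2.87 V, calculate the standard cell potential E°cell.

−3.39 V

By convention the left-hand electrode in cell notation is the anode (oxidation) and the right-hand electrode is the cathode (reduction).
E°cell = E°(right) − E°(left) = −2.87 − (+0.52) = −3.39 V.
The negative sign shows that, as written, the cell would require an external voltage to drive the reaction.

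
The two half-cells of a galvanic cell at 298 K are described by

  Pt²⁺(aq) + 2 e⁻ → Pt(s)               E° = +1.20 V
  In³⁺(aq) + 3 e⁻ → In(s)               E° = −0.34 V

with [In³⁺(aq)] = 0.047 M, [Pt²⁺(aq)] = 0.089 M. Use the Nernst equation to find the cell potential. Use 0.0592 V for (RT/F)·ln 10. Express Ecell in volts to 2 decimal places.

+1.54 V

Since E°(Pt²⁺/Pt) > E°(In³⁺/In), Pt²⁺/Pt serves as the cathode.
The standard potential is +1.20 − (−0.34) = +1.54 V and the balanced reaction transfers n = 6 electrons.
For the overall reaction 3 Pt²⁺(aq) + 2 In(s) → 3 Pt(s) + 2 In³⁺(aq), Q = [In³⁺(aq)]^2 / [Pt²⁺(aq)]^3 = 3.13, giving log Q = 0.496.
By the Nernst equation, E = +1.54 − (0.0592/6)·(0.496) = +1.54 V.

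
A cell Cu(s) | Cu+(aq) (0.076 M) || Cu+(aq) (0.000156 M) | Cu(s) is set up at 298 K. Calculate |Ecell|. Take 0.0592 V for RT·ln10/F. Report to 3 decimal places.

0.159 V

For a concentration cell E°cell = 0, since both electrodes use the same couple.
The compartment with the higher Cu+(aq) concentration (0.076 M) acts as the cathode; ions are reduced there and produced at the dilute (0.000156 M) anode.
With n = 1, Ecell = −(0.0592/1)·log([dilute]/[conc]) = −(0.0592/1)·log(0.000156/0.076) = +0.159 V.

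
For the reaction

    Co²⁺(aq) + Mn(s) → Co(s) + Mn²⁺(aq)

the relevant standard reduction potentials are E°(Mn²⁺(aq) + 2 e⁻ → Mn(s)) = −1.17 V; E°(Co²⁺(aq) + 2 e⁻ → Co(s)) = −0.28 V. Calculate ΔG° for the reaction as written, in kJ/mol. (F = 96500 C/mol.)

In the reaction as written Co²⁺(aq) is reduced, so the Co²⁺/Co couple is the cathode and Mn²⁺/Mn is the anode.
E°cell = −0.28 − (−1.17) = +0.89 V; balancing electrons gives n = 2.
ΔG° = −nFE°cell = −(2)(96500)(+0.89) J/mol = −172 kJ/mol.

−172 kJ/mol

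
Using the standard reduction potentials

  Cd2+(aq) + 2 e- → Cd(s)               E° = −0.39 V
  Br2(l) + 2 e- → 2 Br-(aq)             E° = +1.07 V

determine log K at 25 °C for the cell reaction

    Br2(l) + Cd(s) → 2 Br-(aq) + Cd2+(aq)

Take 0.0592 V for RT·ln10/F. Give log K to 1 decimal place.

log K = 49.3

The Br₂/Br⁻ couple is reduced (cathode); E°cell = +1.07 − (−0.39) = +1.46 V with n = 2.
At equilibrium E = 0, so log K = nE°cell / 0.0592 = (2)(+1.46) / 0.0592 = 49.3.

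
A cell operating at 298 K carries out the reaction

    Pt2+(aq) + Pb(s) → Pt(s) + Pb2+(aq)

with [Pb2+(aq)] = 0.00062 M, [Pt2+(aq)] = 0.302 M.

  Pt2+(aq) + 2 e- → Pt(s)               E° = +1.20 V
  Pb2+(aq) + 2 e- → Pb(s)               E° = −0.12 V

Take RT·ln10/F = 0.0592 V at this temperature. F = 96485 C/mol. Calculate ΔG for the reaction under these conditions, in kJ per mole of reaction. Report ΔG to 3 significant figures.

The standard cell potential is +1.20 − (−0.12) = +1.32 V, with n = 2 electrons in the balanced equation.
Here Q = [Pb2+(aq)] / [Pt2+(aq)] = 0.00205 (log Q = −2.688), giving E = +1.32 − (0.0592/2)·(−2.688) = +1.3996 V.
ΔG = −nFE = −(2)(96485)(+1.3996) J/mol = −270 kJ/mol.

−270 kJ/mol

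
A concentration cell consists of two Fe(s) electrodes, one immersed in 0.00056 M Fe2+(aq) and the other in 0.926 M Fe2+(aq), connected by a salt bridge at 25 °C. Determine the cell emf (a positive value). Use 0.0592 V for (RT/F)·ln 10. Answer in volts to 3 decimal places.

For a concentration cell E°cell = 0, since both electrodes use the same couple.
The compartment with the higher Fe2+(aq) concentration (0.926 M) acts as the cathode; ions are reduced there and produced at the dilute (0.00056 M) anode.
With n = 2, Ecell = −(0.0592/2)·log([dilute]/[conc]) = −(0.0592/2)·log(0.00056/0.926) = +0.095 V.

0.095 V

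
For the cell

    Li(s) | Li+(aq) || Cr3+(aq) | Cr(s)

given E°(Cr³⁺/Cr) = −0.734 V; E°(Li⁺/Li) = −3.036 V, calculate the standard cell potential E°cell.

+2.302 V

By convention the left-hand electrode in cell notation is the anode (oxidation) and the right-hand electrode is the cathode (reduction).
E°cell = E°(right) − E°(left) = −0.734 − (−3.036) = +2.302 V.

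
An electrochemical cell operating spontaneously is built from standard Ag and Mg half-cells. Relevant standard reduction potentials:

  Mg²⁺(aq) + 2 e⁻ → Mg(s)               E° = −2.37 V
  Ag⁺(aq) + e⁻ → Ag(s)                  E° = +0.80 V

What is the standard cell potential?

+3.17 V

Of the two couples in this cell, the one with the more positive reduction potential is reduced at the cathode: here that is Ag⁺/Ag (+0.80 V); Mg²⁺/Mg (−2.37 V) is the anode.
E°cell = E°(cathode) − E°(anode) = +0.80 − (−2.37) = +3.17 V.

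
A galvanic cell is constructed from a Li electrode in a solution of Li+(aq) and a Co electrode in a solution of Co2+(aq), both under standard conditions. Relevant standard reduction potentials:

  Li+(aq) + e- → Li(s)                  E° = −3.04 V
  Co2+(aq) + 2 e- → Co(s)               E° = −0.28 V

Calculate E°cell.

+2.76 V

The Co²⁺/Co couple has the higher E°, so Co ion is reduced (cathode) and Li is oxidized (anode).
E°cell = E°(cathode) − E°(anode) = −0.28 − (−3.04) = +2.76 V.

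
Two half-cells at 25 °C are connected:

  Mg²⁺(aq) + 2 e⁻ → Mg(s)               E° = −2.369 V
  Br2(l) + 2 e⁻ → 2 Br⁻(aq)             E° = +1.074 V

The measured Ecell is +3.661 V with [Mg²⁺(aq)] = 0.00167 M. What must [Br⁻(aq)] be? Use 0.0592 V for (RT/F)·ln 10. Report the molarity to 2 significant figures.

Br₂/Br⁻ is the cathode (higher E°); E°cell = +1.074 − (−2.369) = +3.443 V with n = 2.
From the Nernst equation, log Q = n(E° − E)/0.0592 = 2·(+3.443 − (+3.661))/0.0592 = −7.365.
Balancing electrons gives Br2(l) + Mg(s) → 2 Br⁻(aq) + Mg²⁺(aq); thus Q = [Br⁻(aq)]^2·[Mg²⁺(aq)].
Solving for the unknown gives log [Br⁻(aq)] = −2.294, so [Br⁻(aq)] ≈ 0.0051 M.

0.0051 M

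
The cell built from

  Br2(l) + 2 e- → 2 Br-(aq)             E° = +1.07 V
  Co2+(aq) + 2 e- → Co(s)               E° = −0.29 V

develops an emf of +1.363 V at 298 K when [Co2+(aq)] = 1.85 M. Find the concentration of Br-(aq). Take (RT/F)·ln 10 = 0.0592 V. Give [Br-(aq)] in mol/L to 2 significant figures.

Br₂/Br⁻ is the cathode (higher E°); E°cell = +1.07 − (−0.29) = +1.36 V with n = 2.
Rearranging E = E° − (0.0592/n)·log Q gives log Q = 2(+1.36 − (+1.363))/0.0592 = −0.101.
For Br2(l) + Co(s) → 2 Br-(aq) + Co2+(aq), the reaction quotient is Q = [Br-(aq)]^2·[Co2+(aq)].
Isolating [Br-(aq)] in Q = 10^{−0.101} yields log [Br-(aq)] = −0.184, i.e. 0.65 M.

0.65 M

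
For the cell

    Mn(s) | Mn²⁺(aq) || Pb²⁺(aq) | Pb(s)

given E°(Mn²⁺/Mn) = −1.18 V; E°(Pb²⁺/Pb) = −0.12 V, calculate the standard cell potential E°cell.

+1.06 V

By convention the left-hand electrode in cell notation is the anode (oxidation) and the right-hand electrode is the cathode (reduction).
E°cell = E°(right) − E°(left) = −0.12 − (−1.18) = +1.06 V.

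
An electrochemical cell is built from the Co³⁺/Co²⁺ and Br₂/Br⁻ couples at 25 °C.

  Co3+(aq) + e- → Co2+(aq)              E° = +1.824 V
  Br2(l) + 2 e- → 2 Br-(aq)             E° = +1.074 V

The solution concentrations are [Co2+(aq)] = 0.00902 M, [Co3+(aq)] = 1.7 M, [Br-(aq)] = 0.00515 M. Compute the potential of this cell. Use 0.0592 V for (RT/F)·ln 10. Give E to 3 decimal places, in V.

Co³⁺/Co²⁺ is reduced (cathode, E° = +1.824 V) and Br₂/Br⁻ is oxidized (anode).
The standard potential is +1.824 − (+1.074) = +0.750 V and the balanced reaction transfers n = 2 electrons.
The balanced reaction is 2 Co3+(aq) + 2 Br-(aq) → 2 Co2+(aq) + Br2(l), so Q = [Co2+(aq)]^2 / ([Co3+(aq)]^2·[Br-(aq)]^2) = 1.06 and log Q = 0.026.
By the Nernst equation, E = +0.750 − (0.0592/2)·(0.026) = +0.749 V.

+0.749 V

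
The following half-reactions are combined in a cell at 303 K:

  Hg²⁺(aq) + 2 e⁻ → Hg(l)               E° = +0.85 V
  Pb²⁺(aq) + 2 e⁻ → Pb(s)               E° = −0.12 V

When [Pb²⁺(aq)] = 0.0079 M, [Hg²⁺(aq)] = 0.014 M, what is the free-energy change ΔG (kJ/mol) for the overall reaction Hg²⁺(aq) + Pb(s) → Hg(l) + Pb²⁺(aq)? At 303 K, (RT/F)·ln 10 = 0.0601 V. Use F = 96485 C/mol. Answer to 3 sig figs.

−189 kJ/mol

With Hg²⁺/Hg reduced at the cathode, E°cell = +0.85 − (−0.12) = +0.97 V and n = 2.
Q = [Pb²⁺(aq)] / [Hg²⁺(aq)] = 0.564, so log Q = −0.249 and E = +0.97 − (0.0601/2)(−0.249) = +0.9775 V.
ΔG = −nFE = −(2)(96485)(+0.9775) J/mol = −189 kJ/mol.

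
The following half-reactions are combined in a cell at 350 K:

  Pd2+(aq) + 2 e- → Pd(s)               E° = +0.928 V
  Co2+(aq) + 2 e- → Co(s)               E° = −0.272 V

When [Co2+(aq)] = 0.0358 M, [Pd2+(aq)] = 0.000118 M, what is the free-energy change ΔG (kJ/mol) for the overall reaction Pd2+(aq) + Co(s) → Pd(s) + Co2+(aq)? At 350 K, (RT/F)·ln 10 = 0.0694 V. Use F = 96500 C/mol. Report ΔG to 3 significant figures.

E°cell = +0.928 − (−0.272) = +1.200 V; the balanced reaction transfers n = 2 electrons.
Q = [Co2+(aq)] / [Pd2+(aq)] = 303, so log Q = 2.482 and E = +1.200 − (0.0694/2)(2.482) = +1.1139 V.
Finally ΔG = −nFE = −(2)(96500 C/mol)(+1.1139 V) = −215 kJ/mol.

−215 kJ/mol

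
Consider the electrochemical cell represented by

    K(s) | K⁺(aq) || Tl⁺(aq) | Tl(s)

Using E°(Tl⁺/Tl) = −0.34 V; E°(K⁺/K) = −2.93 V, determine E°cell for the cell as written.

By convention the left-hand electrode in cell notation is the anode (oxidation) and the right-hand electrode is the cathode (reduction).
E°cell = E°(right) − E°(left) = −0.34 − (−2.93) = +2.59 V.

+2.59 V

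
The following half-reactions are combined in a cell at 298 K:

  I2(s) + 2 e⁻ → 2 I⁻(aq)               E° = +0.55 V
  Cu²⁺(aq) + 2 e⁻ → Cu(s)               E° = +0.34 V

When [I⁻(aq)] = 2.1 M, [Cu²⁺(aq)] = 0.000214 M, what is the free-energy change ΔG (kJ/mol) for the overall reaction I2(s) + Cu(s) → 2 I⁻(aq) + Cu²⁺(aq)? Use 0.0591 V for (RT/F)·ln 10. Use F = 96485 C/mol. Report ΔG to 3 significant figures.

−57.8 kJ/mol

With I₂/I⁻ reduced at the cathode, E°cell = +0.55 − (+0.34) = +0.21 V and n = 2.
Here Q = [I⁻(aq)]^2·[Cu²⁺(aq)] = 0.000944 (log Q = −3.025), giving E = +0.21 − (0.0591/2)·(−3.025) = +0.2994 V.
ΔG = −nFE = −(2)(96485)(+0.2994) J/mol = −57.8 kJ/mol.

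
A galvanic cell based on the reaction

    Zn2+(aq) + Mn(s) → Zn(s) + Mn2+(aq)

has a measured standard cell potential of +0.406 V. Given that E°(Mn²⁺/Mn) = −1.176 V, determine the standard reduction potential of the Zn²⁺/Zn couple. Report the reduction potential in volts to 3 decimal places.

In the reaction as written the Zn²⁺/Zn couple is reduced (cathode) and Mn²⁺/Mn is oxidized (anode), so E°cell = E°(Zn²⁺/Zn) − E°(Mn²⁺/Mn).
E°(Zn²⁺/Zn) = E°cell + E°(anode) = +0.406 + (−1.176) = −0.770 V.

−0.770 V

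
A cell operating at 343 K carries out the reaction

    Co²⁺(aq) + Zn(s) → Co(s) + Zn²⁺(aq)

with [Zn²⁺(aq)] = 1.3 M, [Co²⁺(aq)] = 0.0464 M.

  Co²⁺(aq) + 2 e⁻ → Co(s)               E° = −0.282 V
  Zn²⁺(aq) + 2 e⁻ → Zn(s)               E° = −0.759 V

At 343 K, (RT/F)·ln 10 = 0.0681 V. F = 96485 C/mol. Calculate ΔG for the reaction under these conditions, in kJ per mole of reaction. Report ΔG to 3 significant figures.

E°cell = −0.282 − (−0.759) = +0.477 V; the balanced reaction transfers n = 2 electrons.
The reaction quotient is [Zn²⁺(aq)] / [Co²⁺(aq)] = 28; by Nernst, E = +0.477 − (0.0681/2)(1.447) = +0.4277 V.
ΔG = −nFE = −(2)(96485)(+0.4277) J/mol = −82.5 kJ/mol.

−82.5 kJ/mol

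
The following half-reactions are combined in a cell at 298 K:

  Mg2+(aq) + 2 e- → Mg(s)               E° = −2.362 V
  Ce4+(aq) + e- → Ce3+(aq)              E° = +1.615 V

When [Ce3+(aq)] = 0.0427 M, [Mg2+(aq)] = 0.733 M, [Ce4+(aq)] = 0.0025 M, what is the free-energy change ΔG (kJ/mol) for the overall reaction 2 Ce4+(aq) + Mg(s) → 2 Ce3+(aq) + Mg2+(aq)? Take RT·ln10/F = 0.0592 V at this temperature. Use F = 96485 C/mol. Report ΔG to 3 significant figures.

The standard cell potential is +1.615 − (−2.362) = +3.977 V, with n = 2 electrons in the balanced equation.
The reaction quotient is ([Ce3+(aq)]^2·[Mg2+(aq)]) / [Ce4+(aq)]^2 = 214; by Nernst, E = +3.977 − (0.0592/2)(2.330) = +3.9080 V.
Finally ΔG = −nFE = −(2)(96485 C/mol)(+3.9080 V) = −754 kJ/mol.

−754 kJ/mol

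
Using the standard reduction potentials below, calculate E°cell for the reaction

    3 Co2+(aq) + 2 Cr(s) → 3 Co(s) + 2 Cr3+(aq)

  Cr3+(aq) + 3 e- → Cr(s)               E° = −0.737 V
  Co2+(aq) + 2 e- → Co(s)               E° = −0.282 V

Co2+(aq) gains electrons, so the Co²⁺/Co couple is the cathode; the Cr³⁺/Cr couple is the anode.
E°cell = E°(cathode) − E°(anode) = −0.282 − (−0.737) = +0.455 V.

+0.455 V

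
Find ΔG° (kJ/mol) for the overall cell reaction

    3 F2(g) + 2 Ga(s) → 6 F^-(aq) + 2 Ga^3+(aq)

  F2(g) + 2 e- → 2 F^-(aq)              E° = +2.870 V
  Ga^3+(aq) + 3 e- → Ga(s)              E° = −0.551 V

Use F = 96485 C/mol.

In the reaction as written F2(g) is reduced, so the F₂/F⁻ couple is the cathode and Ga³⁺/Ga is the anode.
E°cell = +2.870 − (−0.551) = +3.421 V; balancing electrons gives n = 6.
ΔG° = −nFE°cell = −(6)(96485)(+3.421) J/mol = −1980 kJ/mol.

−1980 kJ/mol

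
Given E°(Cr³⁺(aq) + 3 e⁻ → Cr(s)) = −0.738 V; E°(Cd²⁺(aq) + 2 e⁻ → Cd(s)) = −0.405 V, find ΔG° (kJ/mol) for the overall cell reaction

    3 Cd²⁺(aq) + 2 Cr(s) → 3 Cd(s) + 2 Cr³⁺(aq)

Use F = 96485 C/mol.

In the reaction as written Cd²⁺(aq) is reduced, so the Cd²⁺/Cd couple is the cathode and Cr³⁺/Cr is the anode.
E°cell = −0.405 − (−0.738) = +0.333 V; balancing electrons gives n = 6.
ΔG° = −nFE°cell = −(6)(96485)(+0.333) J/mol = −193 kJ/mol.

−193 kJ/mol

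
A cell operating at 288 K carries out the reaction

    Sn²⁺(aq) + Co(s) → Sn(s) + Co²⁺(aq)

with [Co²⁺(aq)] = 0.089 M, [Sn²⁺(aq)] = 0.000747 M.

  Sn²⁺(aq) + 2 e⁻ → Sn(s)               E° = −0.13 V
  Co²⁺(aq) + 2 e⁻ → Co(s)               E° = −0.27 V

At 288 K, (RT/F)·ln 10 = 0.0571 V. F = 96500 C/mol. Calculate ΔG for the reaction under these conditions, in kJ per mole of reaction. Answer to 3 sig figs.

−15.6 kJ/mol

E°cell = −0.13 − (−0.27) = +0.14 V; the balanced reaction transfers n = 2 electrons.
Here Q = [Co²⁺(aq)] / [Sn²⁺(aq)] = 119 (log Q = 2.076), giving E = +0.14 − (0.0571/2)·(2.076) = +0.0807 V.
Finally ΔG = −nFE = −(2)(96500 C/mol)(+0.0807 V) = −15.6 kJ/mol.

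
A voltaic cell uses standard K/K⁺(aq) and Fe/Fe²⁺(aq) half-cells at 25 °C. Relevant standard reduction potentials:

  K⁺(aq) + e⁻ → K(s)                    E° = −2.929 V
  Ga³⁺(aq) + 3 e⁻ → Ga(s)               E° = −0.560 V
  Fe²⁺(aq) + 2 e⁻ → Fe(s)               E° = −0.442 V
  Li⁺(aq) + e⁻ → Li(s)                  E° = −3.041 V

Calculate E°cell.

+2.487 V

Of the two couples in this cell, the one with the more positive reduction potential is reduced at the cathode: here that is Fe²⁺/Fe (−0.442 V); K⁺/K (−2.929 V) is the anode.
E°cell = E°(cathode) − E°(anode) = −0.442 − (−2.929) = +2.487 V.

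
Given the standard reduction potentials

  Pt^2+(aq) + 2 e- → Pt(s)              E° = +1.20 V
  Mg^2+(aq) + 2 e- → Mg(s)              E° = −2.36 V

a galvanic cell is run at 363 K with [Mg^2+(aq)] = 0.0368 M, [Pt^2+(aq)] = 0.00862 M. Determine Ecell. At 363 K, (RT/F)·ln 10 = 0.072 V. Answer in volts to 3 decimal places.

Since E°(Pt²⁺/Pt) > E°(Mg²⁺/Mg), Pt²⁺/Pt serves as the cathode.
E°cell = +1.20 − (−2.36) = +3.56 V, with n = 2 electrons transferred.
For the overall reaction Pt^2+(aq) + Mg(s) → Pt(s) + Mg^2+(aq), Q = [Mg^2+(aq)] / [Pt^2+(aq)] = 4.27, giving log Q = 0.630.
By the Nernst equation, E = +3.56 − (0.072/2)·(0.630) = +3.537 V.

+3.537 V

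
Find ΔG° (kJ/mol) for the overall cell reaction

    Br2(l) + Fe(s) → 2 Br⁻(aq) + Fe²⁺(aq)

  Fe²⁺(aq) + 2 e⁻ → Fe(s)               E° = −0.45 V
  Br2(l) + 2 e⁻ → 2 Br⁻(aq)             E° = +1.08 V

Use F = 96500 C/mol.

In the reaction as written Br2(l) is reduced, so the Br₂/Br⁻ couple is the cathode and Fe²⁺/Fe is the anode.
E°cell = +1.08 − (−0.45) = +1.53 V; balancing electrons gives n = 2.
ΔG° = −nFE°cell = −(2)(96500)(+1.53) J/mol = −295 kJ/mol.

−295 kJ/mol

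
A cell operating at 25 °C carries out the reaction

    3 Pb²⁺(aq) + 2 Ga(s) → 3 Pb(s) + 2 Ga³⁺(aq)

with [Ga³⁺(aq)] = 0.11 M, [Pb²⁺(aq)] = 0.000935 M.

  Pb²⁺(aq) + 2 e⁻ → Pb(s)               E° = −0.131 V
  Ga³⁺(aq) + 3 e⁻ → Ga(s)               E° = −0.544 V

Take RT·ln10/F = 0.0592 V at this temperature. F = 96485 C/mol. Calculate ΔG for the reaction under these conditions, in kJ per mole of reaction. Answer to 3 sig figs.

−198 kJ/mol

With Pb²⁺/Pb reduced at the cathode, E°cell = −0.131 − (−0.544) = +0.413 V and n = 6.
Here Q = [Ga³⁺(aq)]^2 / [Pb²⁺(aq)]^3 = 1.48×10^7 (log Q = 7.170), giving E = +0.413 − (0.0592/6)·(7.170) = +0.3423 V.
ΔG = −nFE = −(6)(96485)(+0.3423) J/mol = −198 kJ/mol.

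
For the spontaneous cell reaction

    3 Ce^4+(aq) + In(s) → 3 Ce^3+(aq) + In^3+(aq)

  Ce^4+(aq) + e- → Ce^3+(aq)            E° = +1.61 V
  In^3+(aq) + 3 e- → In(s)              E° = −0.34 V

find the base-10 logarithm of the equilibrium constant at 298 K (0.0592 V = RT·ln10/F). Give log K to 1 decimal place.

The Ce⁴⁺/Ce³⁺ couple is reduced (cathode); E°cell = +1.61 − (−0.34) = +1.95 V with n = 3.
At equilibrium E = 0, so log K = nE°cell / 0.0592 = (3)(+1.95) / 0.0592 = 98.8.

log K = 98.8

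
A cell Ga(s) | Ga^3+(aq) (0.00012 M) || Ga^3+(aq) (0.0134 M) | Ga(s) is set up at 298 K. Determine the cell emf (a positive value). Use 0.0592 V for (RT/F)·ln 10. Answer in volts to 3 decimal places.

0.040 V

For a concentration cell E°cell = 0, since both electrodes use the same couple.
The compartment with the higher Ga^3+(aq) concentration (0.0134 M) acts as the cathode; ions are reduced there and produced at the dilute (0.00012 M) anode.
With n = 3, Ecell = −(0.0592/3)·log([dilute]/[conc]) = −(0.0592/3)·log(0.00012/0.0134) = +0.040 V.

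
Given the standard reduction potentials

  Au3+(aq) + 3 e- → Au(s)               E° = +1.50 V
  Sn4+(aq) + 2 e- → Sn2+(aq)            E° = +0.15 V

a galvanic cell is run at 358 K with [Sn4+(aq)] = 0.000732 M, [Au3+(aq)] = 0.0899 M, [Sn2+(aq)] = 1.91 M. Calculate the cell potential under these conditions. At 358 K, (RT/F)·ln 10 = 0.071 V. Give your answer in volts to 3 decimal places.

+1.447 V

The Au³⁺/Au couple has the more positive E°, so it is the cathode; Sn⁴⁺/Sn²⁺ is the anode.
E°cell = E°cat − E°an = +1.50 − (+0.15) = +1.35 V; n = 6.
For the overall reaction 2 Au3+(aq) + 3 Sn2+(aq) → 2 Au(s) + 3 Sn4+(aq), Q = [Sn4+(aq)]^3 / ([Au3+(aq)]^2·[Sn2+(aq)]^3) = 6.96×10^−9, giving log Q = −8.157.
E = E° − (0.071/n)·log Q = +1.35 − (0.071/6)(−8.157) = +1.447 V.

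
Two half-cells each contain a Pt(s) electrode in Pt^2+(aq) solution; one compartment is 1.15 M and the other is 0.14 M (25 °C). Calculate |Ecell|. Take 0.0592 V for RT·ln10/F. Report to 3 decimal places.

0.027 V

For a concentration cell E°cell = 0, since both electrodes use the same couple.
The compartment with the higher Pt^2+(aq) concentration (1.15 M) acts as the cathode; ions are reduced there and produced at the dilute (0.14 M) anode.
With n = 2, Ecell = −(0.0592/2)·log([dilute]/[conc]) = −(0.0592/2)·log(0.14/1.15) = +0.027 V.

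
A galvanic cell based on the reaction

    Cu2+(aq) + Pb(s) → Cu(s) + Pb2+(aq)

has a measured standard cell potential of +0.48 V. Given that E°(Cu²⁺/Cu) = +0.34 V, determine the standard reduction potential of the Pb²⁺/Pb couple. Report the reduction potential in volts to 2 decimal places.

−0.14 V

In the reaction as written the Cu²⁺/Cu couple is reduced (cathode) and Pb²⁺/Pb is oxidized (anode), so E°cell = E°(Cu²⁺/Cu) − E°(Pb²⁺/Pb).
E°(Pb²⁺/Pb) = E°(cathode) − E°cell = +0.34 − (+0.48) = −0.14 V.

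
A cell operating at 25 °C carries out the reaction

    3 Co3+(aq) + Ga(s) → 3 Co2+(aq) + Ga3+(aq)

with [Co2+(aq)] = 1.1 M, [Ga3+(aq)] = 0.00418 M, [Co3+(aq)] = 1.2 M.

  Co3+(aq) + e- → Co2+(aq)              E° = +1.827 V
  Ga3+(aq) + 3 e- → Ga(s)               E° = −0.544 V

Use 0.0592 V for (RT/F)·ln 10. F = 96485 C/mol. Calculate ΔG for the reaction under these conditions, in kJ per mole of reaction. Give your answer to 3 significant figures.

With Co³⁺/Co²⁺ reduced at the cathode, E°cell = +1.827 − (−0.544) = +2.371 V and n = 3.
The reaction quotient is ([Co2+(aq)]^3·[Ga3+(aq)]) / [Co3+(aq)]^3 = 0.00322; by Nernst, E = +2.371 − (0.0592/3)(−2.492) = +2.4202 V.
ΔG = −nFE = −(3)(96485)(+2.4202) J/mol = −701 kJ/mol.

−701 kJ/mol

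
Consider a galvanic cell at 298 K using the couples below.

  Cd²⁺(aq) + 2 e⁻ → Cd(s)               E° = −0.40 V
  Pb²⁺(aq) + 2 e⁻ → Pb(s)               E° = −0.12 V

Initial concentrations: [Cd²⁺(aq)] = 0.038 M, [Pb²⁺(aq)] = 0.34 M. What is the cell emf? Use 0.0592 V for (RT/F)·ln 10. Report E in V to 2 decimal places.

+0.31 V

Since E°(Pb²⁺/Pb) > E°(Cd²⁺/Cd), Pb²⁺/Pb serves as the cathode.
E°cell = E°cat − E°an = −0.12 − (−0.40) = +0.28 V; n = 2.
Balancing gives Pb²⁺(aq) + Cd(s) → Pb(s) + Cd²⁺(aq); hence Q = [Cd²⁺(aq)] / [Pb²⁺(aq)] = 0.112 (log Q = −0.952).
E = E° − (0.0592/n)·log Q = +0.28 − (0.0592/2)(−0.952) = +0.31 V.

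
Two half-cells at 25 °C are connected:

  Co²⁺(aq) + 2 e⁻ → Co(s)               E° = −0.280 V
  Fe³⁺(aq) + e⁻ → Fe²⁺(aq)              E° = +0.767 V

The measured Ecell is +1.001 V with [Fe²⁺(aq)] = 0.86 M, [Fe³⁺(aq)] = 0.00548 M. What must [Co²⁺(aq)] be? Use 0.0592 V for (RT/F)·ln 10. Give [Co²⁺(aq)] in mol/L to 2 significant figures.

0.0015 M

With Fe³⁺/Fe²⁺ at the cathode and Co²⁺/Co at the anode, E°cell = +0.767 − (−0.280) = +1.047 V (n = 2).
Since E = E° − (0.0592/n)·log Q, log Q = n(E° − E)/0.0592 = 1.554.
For 2 Fe³⁺(aq) + Co(s) → 2 Fe²⁺(aq) + Co²⁺(aq), the reaction quotient is Q = ([Fe²⁺(aq)]^2·[Co²⁺(aq)]) / [Fe³⁺(aq)]^2.
Substituting the known concentrations and solving, log [Co²⁺(aq)] = −2.837 and [Co²⁺(aq)] = 0.0015 M.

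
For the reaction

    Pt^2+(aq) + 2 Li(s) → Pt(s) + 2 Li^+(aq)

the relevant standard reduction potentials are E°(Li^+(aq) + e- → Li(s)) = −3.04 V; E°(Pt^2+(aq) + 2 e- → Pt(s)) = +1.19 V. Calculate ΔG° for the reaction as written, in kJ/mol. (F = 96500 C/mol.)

In the reaction as written Pt^2+(aq) is reduced, so the Pt²⁺/Pt couple is the cathode and Li⁺/Li is the anode.
E°cell = +1.19 − (−3.04) = +4.23 V; balancing electrons gives n = 2.
ΔG° = −nFE°cell = −(2)(96500)(+4.23) J/mol = −816 kJ/mol.

−816 kJ/mol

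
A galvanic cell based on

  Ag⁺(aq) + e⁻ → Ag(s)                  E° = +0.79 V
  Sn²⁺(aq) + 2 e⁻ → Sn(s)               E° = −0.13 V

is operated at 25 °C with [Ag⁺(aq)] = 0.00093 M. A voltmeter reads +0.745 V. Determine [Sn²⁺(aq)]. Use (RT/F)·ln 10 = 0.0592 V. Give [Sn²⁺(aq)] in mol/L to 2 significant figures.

0.71 M

Ag⁺/Ag is the cathode (higher E°); E°cell = +0.79 − (−0.13) = +0.92 V with n = 2.
Rearranging E = E° − (0.0592/n)·log Q gives log Q = 2(+0.92 − (+0.745))/0.0592 = 5.912.
The balanced reaction is 2 Ag⁺(aq) + Sn(s) → 2 Ag(s) + Sn²⁺(aq), so Q = [Sn²⁺(aq)] / [Ag⁺(aq)]^2.
Substituting the known concentrations and solving, log [Sn²⁺(aq)] = −0.151 and [Sn²⁺(aq)] = 0.71 M.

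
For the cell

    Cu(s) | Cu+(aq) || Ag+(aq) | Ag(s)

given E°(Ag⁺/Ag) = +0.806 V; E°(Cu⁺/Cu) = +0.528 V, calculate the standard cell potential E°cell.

+0.278 V

By convention the left-hand electrode in cell notation is the anode (oxidation) and the right-hand electrode is the cathode (reduction).
E°cell = E°(right) − E°(left) = +0.806 − (+0.528) = +0.278 V.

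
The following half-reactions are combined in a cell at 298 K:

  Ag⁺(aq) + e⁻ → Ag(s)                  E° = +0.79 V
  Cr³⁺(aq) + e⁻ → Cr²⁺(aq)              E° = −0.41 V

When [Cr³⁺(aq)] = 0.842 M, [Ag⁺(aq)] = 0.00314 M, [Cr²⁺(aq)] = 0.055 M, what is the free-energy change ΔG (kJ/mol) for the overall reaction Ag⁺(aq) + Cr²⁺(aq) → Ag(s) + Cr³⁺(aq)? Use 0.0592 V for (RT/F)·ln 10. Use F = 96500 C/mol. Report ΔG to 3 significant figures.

E°cell = +0.79 − (−0.41) = +1.20 V; the balanced reaction transfers n = 1 electron.
Q = [Cr³⁺(aq)] / ([Ag⁺(aq)]·[Cr²⁺(aq)]) = 4.88×10^3, so log Q = 3.688 and E = +1.20 − (0.0592/1)(3.688) = +0.9817 V.
Finally ΔG = −nFE = −(1)(96500 C/mol)(+0.9817 V) = −94.7 kJ/mol.

−94.7 kJ/mol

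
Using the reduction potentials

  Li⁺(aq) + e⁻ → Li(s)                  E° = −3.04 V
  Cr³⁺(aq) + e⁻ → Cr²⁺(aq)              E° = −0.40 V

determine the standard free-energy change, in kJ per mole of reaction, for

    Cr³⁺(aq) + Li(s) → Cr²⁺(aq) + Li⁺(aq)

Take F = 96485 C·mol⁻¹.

−255 kJ/mol

In the reaction as written Cr³⁺(aq) is reduced, so the Cr³⁺/Cr²⁺ couple is the cathode and Li⁺/Li is the anode.
E°cell = −0.40 − (−3.04) = +2.64 V; balancing electrons gives n = 1.
ΔG° = −nFE°cell = −(1)(96485)(+2.64) J/mol = −255 kJ/mol.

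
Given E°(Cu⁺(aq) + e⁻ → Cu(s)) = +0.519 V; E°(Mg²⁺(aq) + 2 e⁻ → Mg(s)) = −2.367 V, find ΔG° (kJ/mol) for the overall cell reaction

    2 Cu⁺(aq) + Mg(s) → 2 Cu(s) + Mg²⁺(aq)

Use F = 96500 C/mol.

−557 kJ/mol

In the reaction as written Cu⁺(aq) is reduced, so the Cu⁺/Cu couple is the cathode and Mg²⁺/Mg is the anode.
E°cell = +0.519 − (−2.367) = +2.886 V; balancing electrons gives n = 2.
ΔG° = −nFE°cell = −(2)(96500)(+2.886) J/mol = −557 kJ/mol.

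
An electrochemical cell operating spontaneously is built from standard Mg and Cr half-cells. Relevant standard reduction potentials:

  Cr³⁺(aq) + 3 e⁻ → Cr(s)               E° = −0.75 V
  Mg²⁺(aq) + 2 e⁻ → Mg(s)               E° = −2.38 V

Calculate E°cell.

+1.63 V

Of the two couples in this cell, the one with the more positive reduction potential is reduced at the cathode: here that is Cr³⁺/Cr (−0.75 V); Mg²⁺/Mg (−2.38 V) is the anode.
E°cell = E°(cathode) − E°(anode) = −0.75 − (−2.38) = +1.63 V.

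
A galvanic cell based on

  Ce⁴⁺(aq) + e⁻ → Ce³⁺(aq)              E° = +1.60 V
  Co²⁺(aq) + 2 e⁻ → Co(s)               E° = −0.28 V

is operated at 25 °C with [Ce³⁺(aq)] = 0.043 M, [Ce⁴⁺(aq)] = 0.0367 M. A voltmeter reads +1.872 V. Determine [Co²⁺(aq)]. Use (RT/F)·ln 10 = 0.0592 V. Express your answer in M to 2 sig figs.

With Ce⁴⁺/Ce³⁺ at the cathode and Co²⁺/Co at the anode, E°cell = +1.60 − (−0.28) = +1.88 V (n = 2).
From the Nernst equation, log Q = n(E° − E)/0.0592 = 2·(+1.88 − (+1.872))/0.0592 = 0.270.
The balanced reaction is 2 Ce⁴⁺(aq) + Co(s) → 2 Ce³⁺(aq) + Co²⁺(aq), so Q = ([Ce³⁺(aq)]^2·[Co²⁺(aq)]) / [Ce⁴⁺(aq)]^2.
Isolating [Co²⁺(aq)] in Q = 10^{0.270} yields log [Co²⁺(aq)] = 0.132, i.e. 1.4 M.

1.4 M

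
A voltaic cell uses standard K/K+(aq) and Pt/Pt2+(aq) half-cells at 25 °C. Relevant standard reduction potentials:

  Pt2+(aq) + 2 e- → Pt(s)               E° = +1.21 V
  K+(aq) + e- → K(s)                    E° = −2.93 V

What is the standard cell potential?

+4.14 V

Of the two couples in this cell, the one with the more positive reduction potential is reduced at the cathode: here that is Pt²⁺/Pt (+1.21 V); K⁺/K (−2.93 V) is the anode.
E°cell = E°(cathode) − E°(anode) = +1.21 − (−2.93) = +4.14 V.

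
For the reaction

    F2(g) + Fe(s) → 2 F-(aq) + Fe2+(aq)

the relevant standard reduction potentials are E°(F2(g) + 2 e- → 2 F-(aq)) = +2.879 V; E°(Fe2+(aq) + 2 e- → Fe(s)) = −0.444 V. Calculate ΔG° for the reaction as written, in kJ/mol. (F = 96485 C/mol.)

In the reaction as written F2(g) is reduced, so the F₂/F⁻ couple is the cathode and Fe²⁺/Fe is the anode.
E°cell = +2.879 − (−0.444) = +3.323 V; balancing electrons gives n = 2.
ΔG° = −nFE°cell = −(2)(96485)(+3.323) J/mol = −641 kJ/mol.

−641 kJ/mol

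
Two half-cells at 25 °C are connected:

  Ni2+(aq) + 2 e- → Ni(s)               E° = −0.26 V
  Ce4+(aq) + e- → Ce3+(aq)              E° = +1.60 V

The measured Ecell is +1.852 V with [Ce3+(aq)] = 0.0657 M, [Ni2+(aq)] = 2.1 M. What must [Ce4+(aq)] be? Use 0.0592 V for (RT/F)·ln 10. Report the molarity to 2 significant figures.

With Ce⁴⁺/Ce³⁺ at the cathode and Ni²⁺/Ni at the anode, E°cell = +1.60 − (−0.26) = +1.86 V (n = 2).
From the Nernst equation, log Q = n(E° − E)/0.0592 = 2·(+1.86 − (+1.852))/0.0592 = 0.270.
The balanced reaction is 2 Ce4+(aq) + Ni(s) → 2 Ce3+(aq) + Ni2+(aq), so Q = ([Ce3+(aq)]^2·[Ni2+(aq)]) / [Ce4+(aq)]^2.
Solving for the unknown gives log [Ce4+(aq)] = −1.156, so [Ce4+(aq)] ≈ 0.070 M.

0.070 M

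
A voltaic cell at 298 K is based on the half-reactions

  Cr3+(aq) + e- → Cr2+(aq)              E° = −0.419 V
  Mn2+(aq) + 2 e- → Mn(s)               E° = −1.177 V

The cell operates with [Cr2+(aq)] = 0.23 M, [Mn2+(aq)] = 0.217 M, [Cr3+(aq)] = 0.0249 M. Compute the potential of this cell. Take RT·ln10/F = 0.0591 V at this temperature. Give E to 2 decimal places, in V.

+0.72 V

The Cr³⁺/Cr²⁺ couple has the more positive E°, so it is the cathode; Mn²⁺/Mn is the anode.
The standard potential is −0.419 − (−1.177) = +0.758 V and the balanced reaction transfers n = 2 electrons.
For the overall reaction 2 Cr3+(aq) + Mn(s) → 2 Cr2+(aq) + Mn2+(aq), Q = ([Cr2+(aq)]^2·[Mn2+(aq)]) / [Cr3+(aq)]^2 = 18.5, giving log Q = 1.268.
Applying E = E° − (RT ln10/nF)·log Q gives +0.758 − (0.0591/2)(1.268) = +0.72 V.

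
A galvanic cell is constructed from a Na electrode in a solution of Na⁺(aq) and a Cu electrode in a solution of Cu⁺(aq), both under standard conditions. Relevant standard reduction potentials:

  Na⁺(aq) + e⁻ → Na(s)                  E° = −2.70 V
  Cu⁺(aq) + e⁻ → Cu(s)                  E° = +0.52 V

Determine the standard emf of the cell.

Of the two couples in this cell, the one with the more positive reduction potential is reduced at the cathode: here that is Cu⁺/Cu (+0.52 V); Na⁺/Na (−2.70 V) is the anode.
E°cell = E°(cathode) − E°(anode) = +0.52 − (−2.70) = +3.22 V.

+3.22 V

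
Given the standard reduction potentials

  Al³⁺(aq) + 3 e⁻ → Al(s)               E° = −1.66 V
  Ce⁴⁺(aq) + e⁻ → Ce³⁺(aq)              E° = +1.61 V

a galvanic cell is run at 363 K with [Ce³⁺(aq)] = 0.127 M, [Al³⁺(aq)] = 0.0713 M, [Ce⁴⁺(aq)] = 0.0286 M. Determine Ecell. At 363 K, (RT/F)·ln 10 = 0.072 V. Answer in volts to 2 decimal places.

+3.25 V

The Ce⁴⁺/Ce³⁺ couple has the more positive E°, so it is the cathode; Al³⁺/Al is the anode.
The standard potential is +1.61 − (−1.66) = +3.27 V and the balanced reaction transfers n = 3 electrons.
For the overall reaction 3 Ce⁴⁺(aq) + Al(s) → 3 Ce³⁺(aq) + Al³⁺(aq), Q = ([Ce³⁺(aq)]^3·[Al³⁺(aq)]) / [Ce⁴⁺(aq)]^3 = 6.24, giving log Q = 0.795.
E = E° − (0.072/n)·log Q = +3.27 − (0.072/3)(0.795) = +3.25 V.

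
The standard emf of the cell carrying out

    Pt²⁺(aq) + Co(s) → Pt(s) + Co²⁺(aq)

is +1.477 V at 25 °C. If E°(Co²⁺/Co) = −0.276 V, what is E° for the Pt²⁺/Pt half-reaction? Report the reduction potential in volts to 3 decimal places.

In the reaction as written the Pt²⁺/Pt couple is reduced (cathode) and Co²⁺/Co is oxidized (anode), so E°cell = E°(Pt²⁺/Pt) − E°(Co²⁺/Co).
E°(Pt²⁺/Pt) = E°cell + E°(anode) = +1.477 + (−0.276) = +1.201 V.

+1.201 V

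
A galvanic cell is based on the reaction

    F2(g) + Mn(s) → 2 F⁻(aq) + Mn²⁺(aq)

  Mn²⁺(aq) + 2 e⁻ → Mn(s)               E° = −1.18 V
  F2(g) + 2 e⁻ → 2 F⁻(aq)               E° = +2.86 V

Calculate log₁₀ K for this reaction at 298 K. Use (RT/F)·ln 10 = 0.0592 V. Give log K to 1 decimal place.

log K = 136.5

The F₂/F⁻ couple is reduced (cathode); E°cell = +2.86 − (−1.18) = +4.04 V with n = 2.
At equilibrium E = 0, so log K = nE°cell / 0.0592 = (2)(+4.04) / 0.0592 = 136.5.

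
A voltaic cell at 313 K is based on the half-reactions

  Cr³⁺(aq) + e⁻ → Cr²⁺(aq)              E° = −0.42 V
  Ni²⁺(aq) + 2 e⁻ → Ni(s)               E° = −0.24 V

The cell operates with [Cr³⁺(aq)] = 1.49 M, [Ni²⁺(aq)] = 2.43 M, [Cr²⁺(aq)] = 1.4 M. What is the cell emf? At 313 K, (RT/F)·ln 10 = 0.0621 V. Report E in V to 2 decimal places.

+0.19 V

Since E°(Ni²⁺/Ni) > E°(Cr³⁺/Cr²⁺), Ni²⁺/Ni serves as the cathode.
E°cell = E°cat − E°an = −0.24 − (−0.42) = +0.18 V; n = 2.
The balanced reaction is Ni²⁺(aq) + 2 Cr²⁺(aq) → Ni(s) + 2 Cr³⁺(aq), so Q = [Cr³⁺(aq)]^2 / ([Ni²⁺(aq)]·[Cr²⁺(aq)]^2) = 0.466 and log Q = −0.331.
E = E° − (0.0621/n)·log Q = +0.18 − (0.0621/2)(−0.331) = +0.19 V.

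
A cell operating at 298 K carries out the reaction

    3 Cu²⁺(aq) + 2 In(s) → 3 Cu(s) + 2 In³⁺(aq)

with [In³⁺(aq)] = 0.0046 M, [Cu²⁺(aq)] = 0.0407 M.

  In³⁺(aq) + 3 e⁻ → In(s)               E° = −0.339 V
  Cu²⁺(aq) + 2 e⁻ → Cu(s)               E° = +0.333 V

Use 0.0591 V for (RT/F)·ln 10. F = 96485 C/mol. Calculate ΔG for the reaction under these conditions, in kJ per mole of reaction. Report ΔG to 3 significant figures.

E°cell = +0.333 − (−0.339) = +0.672 V; the balanced reaction transfers n = 6 electrons.
Q = [In³⁺(aq)]^2 / [Cu²⁺(aq)]^3 = 0.314, so log Q = −0.503 and E = +0.672 − (0.0591/6)(−0.503) = +0.6770 V.
Then ΔG = −nFE = −6 × 96485 × +0.6770 J/mol = −392 kJ/mol.

−392 kJ/mol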